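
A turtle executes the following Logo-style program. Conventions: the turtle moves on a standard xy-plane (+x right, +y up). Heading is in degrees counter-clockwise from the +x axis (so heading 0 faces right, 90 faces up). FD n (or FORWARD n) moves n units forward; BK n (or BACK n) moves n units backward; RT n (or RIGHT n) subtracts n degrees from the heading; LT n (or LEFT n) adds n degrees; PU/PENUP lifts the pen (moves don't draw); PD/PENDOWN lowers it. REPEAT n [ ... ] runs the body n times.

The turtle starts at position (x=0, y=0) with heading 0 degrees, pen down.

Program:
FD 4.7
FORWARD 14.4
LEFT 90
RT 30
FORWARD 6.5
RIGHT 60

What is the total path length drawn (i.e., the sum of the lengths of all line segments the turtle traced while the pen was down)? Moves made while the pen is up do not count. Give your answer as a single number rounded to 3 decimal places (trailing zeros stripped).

Executing turtle program step by step:
Start: pos=(0,0), heading=0, pen down
FD 4.7: (0,0) -> (4.7,0) [heading=0, draw]
FD 14.4: (4.7,0) -> (19.1,0) [heading=0, draw]
LT 90: heading 0 -> 90
RT 30: heading 90 -> 60
FD 6.5: (19.1,0) -> (22.35,5.629) [heading=60, draw]
RT 60: heading 60 -> 0
Final: pos=(22.35,5.629), heading=0, 3 segment(s) drawn

Segment lengths:
  seg 1: (0,0) -> (4.7,0), length = 4.7
  seg 2: (4.7,0) -> (19.1,0), length = 14.4
  seg 3: (19.1,0) -> (22.35,5.629), length = 6.5
Total = 25.6

Answer: 25.6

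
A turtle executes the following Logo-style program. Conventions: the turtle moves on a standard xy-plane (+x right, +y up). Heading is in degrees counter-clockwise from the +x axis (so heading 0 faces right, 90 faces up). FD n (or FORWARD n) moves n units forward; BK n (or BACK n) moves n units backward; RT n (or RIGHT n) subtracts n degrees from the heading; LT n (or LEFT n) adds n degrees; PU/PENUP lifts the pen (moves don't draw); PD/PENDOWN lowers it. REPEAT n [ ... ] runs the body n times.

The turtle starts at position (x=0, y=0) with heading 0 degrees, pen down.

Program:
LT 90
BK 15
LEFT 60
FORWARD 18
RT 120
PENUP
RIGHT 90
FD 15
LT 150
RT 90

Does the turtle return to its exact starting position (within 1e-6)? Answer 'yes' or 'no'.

Answer: no

Derivation:
Executing turtle program step by step:
Start: pos=(0,0), heading=0, pen down
LT 90: heading 0 -> 90
BK 15: (0,0) -> (0,-15) [heading=90, draw]
LT 60: heading 90 -> 150
FD 18: (0,-15) -> (-15.588,-6) [heading=150, draw]
RT 120: heading 150 -> 30
PU: pen up
RT 90: heading 30 -> 300
FD 15: (-15.588,-6) -> (-8.088,-18.99) [heading=300, move]
LT 150: heading 300 -> 90
RT 90: heading 90 -> 0
Final: pos=(-8.088,-18.99), heading=0, 2 segment(s) drawn

Start position: (0, 0)
Final position: (-8.088, -18.99)
Distance = 20.641; >= 1e-6 -> NOT closed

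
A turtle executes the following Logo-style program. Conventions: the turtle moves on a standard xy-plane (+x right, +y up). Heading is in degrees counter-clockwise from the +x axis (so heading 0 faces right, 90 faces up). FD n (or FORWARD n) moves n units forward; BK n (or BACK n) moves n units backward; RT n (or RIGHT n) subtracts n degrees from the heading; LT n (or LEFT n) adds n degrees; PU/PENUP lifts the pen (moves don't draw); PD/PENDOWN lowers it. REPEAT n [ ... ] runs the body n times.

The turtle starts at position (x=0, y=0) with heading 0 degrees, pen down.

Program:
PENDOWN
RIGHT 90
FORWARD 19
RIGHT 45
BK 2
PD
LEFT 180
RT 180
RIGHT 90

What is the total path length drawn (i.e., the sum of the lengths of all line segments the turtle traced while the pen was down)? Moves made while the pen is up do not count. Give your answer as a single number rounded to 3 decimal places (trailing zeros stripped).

Executing turtle program step by step:
Start: pos=(0,0), heading=0, pen down
PD: pen down
RT 90: heading 0 -> 270
FD 19: (0,0) -> (0,-19) [heading=270, draw]
RT 45: heading 270 -> 225
BK 2: (0,-19) -> (1.414,-17.586) [heading=225, draw]
PD: pen down
LT 180: heading 225 -> 45
RT 180: heading 45 -> 225
RT 90: heading 225 -> 135
Final: pos=(1.414,-17.586), heading=135, 2 segment(s) drawn

Segment lengths:
  seg 1: (0,0) -> (0,-19), length = 19
  seg 2: (0,-19) -> (1.414,-17.586), length = 2
Total = 21

Answer: 21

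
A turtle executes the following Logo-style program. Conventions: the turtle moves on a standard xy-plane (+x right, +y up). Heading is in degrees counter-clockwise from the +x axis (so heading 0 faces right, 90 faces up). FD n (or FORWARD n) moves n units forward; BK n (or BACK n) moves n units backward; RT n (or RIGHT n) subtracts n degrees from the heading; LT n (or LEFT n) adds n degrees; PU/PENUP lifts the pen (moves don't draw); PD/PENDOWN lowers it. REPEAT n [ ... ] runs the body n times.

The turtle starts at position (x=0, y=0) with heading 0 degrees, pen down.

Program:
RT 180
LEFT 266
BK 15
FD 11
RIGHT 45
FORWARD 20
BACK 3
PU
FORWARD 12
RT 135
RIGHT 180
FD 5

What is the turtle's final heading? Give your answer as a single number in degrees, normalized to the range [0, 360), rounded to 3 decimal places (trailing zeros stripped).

Answer: 86

Derivation:
Executing turtle program step by step:
Start: pos=(0,0), heading=0, pen down
RT 180: heading 0 -> 180
LT 266: heading 180 -> 86
BK 15: (0,0) -> (-1.046,-14.963) [heading=86, draw]
FD 11: (-1.046,-14.963) -> (-0.279,-3.99) [heading=86, draw]
RT 45: heading 86 -> 41
FD 20: (-0.279,-3.99) -> (14.815,9.131) [heading=41, draw]
BK 3: (14.815,9.131) -> (12.551,7.163) [heading=41, draw]
PU: pen up
FD 12: (12.551,7.163) -> (21.608,15.035) [heading=41, move]
RT 135: heading 41 -> 266
RT 180: heading 266 -> 86
FD 5: (21.608,15.035) -> (21.956,20.023) [heading=86, move]
Final: pos=(21.956,20.023), heading=86, 4 segment(s) drawn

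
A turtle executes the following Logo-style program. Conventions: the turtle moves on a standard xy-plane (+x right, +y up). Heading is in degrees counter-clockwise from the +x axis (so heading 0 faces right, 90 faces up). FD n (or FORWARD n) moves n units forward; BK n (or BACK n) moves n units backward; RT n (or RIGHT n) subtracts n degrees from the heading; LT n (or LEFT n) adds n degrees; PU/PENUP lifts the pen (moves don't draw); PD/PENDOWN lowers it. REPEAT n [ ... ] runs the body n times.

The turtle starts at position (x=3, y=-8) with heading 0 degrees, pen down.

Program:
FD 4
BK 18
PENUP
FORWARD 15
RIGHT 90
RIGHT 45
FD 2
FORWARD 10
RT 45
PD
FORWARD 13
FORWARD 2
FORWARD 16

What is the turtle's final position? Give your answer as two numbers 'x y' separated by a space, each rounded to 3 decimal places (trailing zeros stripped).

Answer: -35.485 -16.485

Derivation:
Executing turtle program step by step:
Start: pos=(3,-8), heading=0, pen down
FD 4: (3,-8) -> (7,-8) [heading=0, draw]
BK 18: (7,-8) -> (-11,-8) [heading=0, draw]
PU: pen up
FD 15: (-11,-8) -> (4,-8) [heading=0, move]
RT 90: heading 0 -> 270
RT 45: heading 270 -> 225
FD 2: (4,-8) -> (2.586,-9.414) [heading=225, move]
FD 10: (2.586,-9.414) -> (-4.485,-16.485) [heading=225, move]
RT 45: heading 225 -> 180
PD: pen down
FD 13: (-4.485,-16.485) -> (-17.485,-16.485) [heading=180, draw]
FD 2: (-17.485,-16.485) -> (-19.485,-16.485) [heading=180, draw]
FD 16: (-19.485,-16.485) -> (-35.485,-16.485) [heading=180, draw]
Final: pos=(-35.485,-16.485), heading=180, 5 segment(s) drawn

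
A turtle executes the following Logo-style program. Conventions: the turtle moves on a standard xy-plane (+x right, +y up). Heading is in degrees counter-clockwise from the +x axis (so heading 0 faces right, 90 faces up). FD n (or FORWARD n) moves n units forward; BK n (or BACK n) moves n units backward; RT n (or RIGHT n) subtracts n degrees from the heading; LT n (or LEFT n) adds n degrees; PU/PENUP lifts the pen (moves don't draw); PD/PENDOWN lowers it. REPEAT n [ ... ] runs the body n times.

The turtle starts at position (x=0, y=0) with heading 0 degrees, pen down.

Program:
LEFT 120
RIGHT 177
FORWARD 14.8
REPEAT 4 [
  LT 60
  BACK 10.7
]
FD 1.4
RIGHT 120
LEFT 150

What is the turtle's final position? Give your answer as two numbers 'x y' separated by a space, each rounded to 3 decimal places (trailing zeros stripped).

Executing turtle program step by step:
Start: pos=(0,0), heading=0, pen down
LT 120: heading 0 -> 120
RT 177: heading 120 -> 303
FD 14.8: (0,0) -> (8.061,-12.412) [heading=303, draw]
REPEAT 4 [
  -- iteration 1/4 --
  LT 60: heading 303 -> 3
  BK 10.7: (8.061,-12.412) -> (-2.625,-12.972) [heading=3, draw]
  -- iteration 2/4 --
  LT 60: heading 3 -> 63
  BK 10.7: (-2.625,-12.972) -> (-7.482,-22.506) [heading=63, draw]
  -- iteration 3/4 --
  LT 60: heading 63 -> 123
  BK 10.7: (-7.482,-22.506) -> (-1.655,-31.48) [heading=123, draw]
  -- iteration 4/4 --
  LT 60: heading 123 -> 183
  BK 10.7: (-1.655,-31.48) -> (9.031,-30.92) [heading=183, draw]
]
FD 1.4: (9.031,-30.92) -> (7.633,-30.993) [heading=183, draw]
RT 120: heading 183 -> 63
LT 150: heading 63 -> 213
Final: pos=(7.633,-30.993), heading=213, 6 segment(s) drawn

Answer: 7.633 -30.993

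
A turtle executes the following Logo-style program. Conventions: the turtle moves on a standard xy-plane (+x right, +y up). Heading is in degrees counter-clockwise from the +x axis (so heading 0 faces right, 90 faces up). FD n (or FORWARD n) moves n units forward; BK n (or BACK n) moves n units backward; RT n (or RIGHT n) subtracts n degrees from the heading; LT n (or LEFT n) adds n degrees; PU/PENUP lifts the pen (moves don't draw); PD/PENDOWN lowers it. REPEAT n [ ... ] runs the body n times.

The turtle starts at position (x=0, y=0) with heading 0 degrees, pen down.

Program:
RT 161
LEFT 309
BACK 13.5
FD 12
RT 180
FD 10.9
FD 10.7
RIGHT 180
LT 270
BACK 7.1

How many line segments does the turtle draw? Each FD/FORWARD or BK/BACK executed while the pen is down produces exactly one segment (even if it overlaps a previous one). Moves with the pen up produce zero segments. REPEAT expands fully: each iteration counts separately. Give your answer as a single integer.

Executing turtle program step by step:
Start: pos=(0,0), heading=0, pen down
RT 161: heading 0 -> 199
LT 309: heading 199 -> 148
BK 13.5: (0,0) -> (11.449,-7.154) [heading=148, draw]
FD 12: (11.449,-7.154) -> (1.272,-0.795) [heading=148, draw]
RT 180: heading 148 -> 328
FD 10.9: (1.272,-0.795) -> (10.516,-6.571) [heading=328, draw]
FD 10.7: (10.516,-6.571) -> (19.59,-12.241) [heading=328, draw]
RT 180: heading 328 -> 148
LT 270: heading 148 -> 58
BK 7.1: (19.59,-12.241) -> (15.827,-18.262) [heading=58, draw]
Final: pos=(15.827,-18.262), heading=58, 5 segment(s) drawn
Segments drawn: 5

Answer: 5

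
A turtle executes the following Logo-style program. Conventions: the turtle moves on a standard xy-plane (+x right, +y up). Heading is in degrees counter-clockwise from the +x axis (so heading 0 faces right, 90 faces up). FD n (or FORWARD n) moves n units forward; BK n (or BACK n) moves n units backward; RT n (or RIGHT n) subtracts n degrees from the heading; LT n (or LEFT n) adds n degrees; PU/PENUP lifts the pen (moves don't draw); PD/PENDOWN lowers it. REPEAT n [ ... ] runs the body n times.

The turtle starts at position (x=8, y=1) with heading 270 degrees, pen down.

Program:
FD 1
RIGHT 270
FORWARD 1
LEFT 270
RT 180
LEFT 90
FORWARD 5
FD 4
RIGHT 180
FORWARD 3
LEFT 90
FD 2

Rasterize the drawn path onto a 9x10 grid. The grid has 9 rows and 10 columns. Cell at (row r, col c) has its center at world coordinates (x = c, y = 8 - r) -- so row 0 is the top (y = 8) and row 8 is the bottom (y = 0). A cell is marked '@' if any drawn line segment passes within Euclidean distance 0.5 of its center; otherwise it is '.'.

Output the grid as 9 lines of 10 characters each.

Answer: ..........
..........
..........
..........
..........
..........
...@......
...@....@.
@@@@@@@@@@

Derivation:
Segment 0: (8,1) -> (8,0)
Segment 1: (8,0) -> (9,0)
Segment 2: (9,0) -> (4,0)
Segment 3: (4,0) -> (0,0)
Segment 4: (0,0) -> (3,0)
Segment 5: (3,0) -> (3,2)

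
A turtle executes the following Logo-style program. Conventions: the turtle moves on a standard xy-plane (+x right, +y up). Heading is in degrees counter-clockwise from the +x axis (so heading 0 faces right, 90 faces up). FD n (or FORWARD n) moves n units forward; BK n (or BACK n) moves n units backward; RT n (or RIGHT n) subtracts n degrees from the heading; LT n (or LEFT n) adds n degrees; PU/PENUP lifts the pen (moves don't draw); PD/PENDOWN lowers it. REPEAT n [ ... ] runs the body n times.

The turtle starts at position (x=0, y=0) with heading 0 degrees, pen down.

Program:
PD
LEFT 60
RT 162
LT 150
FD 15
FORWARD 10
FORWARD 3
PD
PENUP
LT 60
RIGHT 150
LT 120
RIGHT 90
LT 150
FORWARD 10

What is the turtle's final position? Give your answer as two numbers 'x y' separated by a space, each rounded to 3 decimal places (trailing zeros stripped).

Answer: 11.304 27.499

Derivation:
Executing turtle program step by step:
Start: pos=(0,0), heading=0, pen down
PD: pen down
LT 60: heading 0 -> 60
RT 162: heading 60 -> 258
LT 150: heading 258 -> 48
FD 15: (0,0) -> (10.037,11.147) [heading=48, draw]
FD 10: (10.037,11.147) -> (16.728,18.579) [heading=48, draw]
FD 3: (16.728,18.579) -> (18.736,20.808) [heading=48, draw]
PD: pen down
PU: pen up
LT 60: heading 48 -> 108
RT 150: heading 108 -> 318
LT 120: heading 318 -> 78
RT 90: heading 78 -> 348
LT 150: heading 348 -> 138
FD 10: (18.736,20.808) -> (11.304,27.499) [heading=138, move]
Final: pos=(11.304,27.499), heading=138, 3 segment(s) drawn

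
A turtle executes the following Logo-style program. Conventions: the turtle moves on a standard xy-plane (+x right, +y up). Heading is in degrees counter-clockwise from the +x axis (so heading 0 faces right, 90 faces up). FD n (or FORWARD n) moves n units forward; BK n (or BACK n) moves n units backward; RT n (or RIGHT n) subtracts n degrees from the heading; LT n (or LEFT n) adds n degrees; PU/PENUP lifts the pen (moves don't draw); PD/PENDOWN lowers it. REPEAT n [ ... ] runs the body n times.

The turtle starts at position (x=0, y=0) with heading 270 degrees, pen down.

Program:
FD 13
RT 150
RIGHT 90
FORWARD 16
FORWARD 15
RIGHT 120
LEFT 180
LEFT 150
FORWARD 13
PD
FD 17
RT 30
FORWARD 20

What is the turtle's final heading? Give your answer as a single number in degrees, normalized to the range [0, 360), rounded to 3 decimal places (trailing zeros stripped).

Executing turtle program step by step:
Start: pos=(0,0), heading=270, pen down
FD 13: (0,0) -> (0,-13) [heading=270, draw]
RT 150: heading 270 -> 120
RT 90: heading 120 -> 30
FD 16: (0,-13) -> (13.856,-5) [heading=30, draw]
FD 15: (13.856,-5) -> (26.847,2.5) [heading=30, draw]
RT 120: heading 30 -> 270
LT 180: heading 270 -> 90
LT 150: heading 90 -> 240
FD 13: (26.847,2.5) -> (20.347,-8.758) [heading=240, draw]
PD: pen down
FD 17: (20.347,-8.758) -> (11.847,-23.481) [heading=240, draw]
RT 30: heading 240 -> 210
FD 20: (11.847,-23.481) -> (-5.474,-33.481) [heading=210, draw]
Final: pos=(-5.474,-33.481), heading=210, 6 segment(s) drawn

Answer: 210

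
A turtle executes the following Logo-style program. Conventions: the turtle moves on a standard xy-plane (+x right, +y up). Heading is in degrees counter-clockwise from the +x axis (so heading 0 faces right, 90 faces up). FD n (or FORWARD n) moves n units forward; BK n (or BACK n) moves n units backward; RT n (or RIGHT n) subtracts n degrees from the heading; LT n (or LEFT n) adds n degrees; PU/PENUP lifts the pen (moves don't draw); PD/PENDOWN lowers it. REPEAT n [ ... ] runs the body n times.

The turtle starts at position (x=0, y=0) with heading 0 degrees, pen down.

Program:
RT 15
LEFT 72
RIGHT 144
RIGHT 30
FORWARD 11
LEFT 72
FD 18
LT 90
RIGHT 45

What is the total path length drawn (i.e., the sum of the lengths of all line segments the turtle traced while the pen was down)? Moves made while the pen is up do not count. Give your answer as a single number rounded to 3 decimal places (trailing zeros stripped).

Answer: 29

Derivation:
Executing turtle program step by step:
Start: pos=(0,0), heading=0, pen down
RT 15: heading 0 -> 345
LT 72: heading 345 -> 57
RT 144: heading 57 -> 273
RT 30: heading 273 -> 243
FD 11: (0,0) -> (-4.994,-9.801) [heading=243, draw]
LT 72: heading 243 -> 315
FD 18: (-4.994,-9.801) -> (7.734,-22.529) [heading=315, draw]
LT 90: heading 315 -> 45
RT 45: heading 45 -> 0
Final: pos=(7.734,-22.529), heading=0, 2 segment(s) drawn

Segment lengths:
  seg 1: (0,0) -> (-4.994,-9.801), length = 11
  seg 2: (-4.994,-9.801) -> (7.734,-22.529), length = 18
Total = 29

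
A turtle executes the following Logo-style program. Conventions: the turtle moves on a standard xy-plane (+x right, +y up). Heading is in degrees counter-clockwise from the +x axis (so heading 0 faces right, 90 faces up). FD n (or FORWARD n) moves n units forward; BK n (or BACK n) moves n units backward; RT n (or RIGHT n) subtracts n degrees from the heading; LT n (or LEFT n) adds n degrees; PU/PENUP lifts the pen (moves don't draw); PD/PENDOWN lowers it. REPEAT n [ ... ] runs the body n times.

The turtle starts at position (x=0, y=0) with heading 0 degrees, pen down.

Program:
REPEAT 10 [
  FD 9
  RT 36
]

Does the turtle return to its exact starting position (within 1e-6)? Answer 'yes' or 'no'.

Executing turtle program step by step:
Start: pos=(0,0), heading=0, pen down
REPEAT 10 [
  -- iteration 1/10 --
  FD 9: (0,0) -> (9,0) [heading=0, draw]
  RT 36: heading 0 -> 324
  -- iteration 2/10 --
  FD 9: (9,0) -> (16.281,-5.29) [heading=324, draw]
  RT 36: heading 324 -> 288
  -- iteration 3/10 --
  FD 9: (16.281,-5.29) -> (19.062,-13.85) [heading=288, draw]
  RT 36: heading 288 -> 252
  -- iteration 4/10 --
  FD 9: (19.062,-13.85) -> (16.281,-22.409) [heading=252, draw]
  RT 36: heading 252 -> 216
  -- iteration 5/10 --
  FD 9: (16.281,-22.409) -> (9,-27.699) [heading=216, draw]
  RT 36: heading 216 -> 180
  -- iteration 6/10 --
  FD 9: (9,-27.699) -> (0,-27.699) [heading=180, draw]
  RT 36: heading 180 -> 144
  -- iteration 7/10 --
  FD 9: (0,-27.699) -> (-7.281,-22.409) [heading=144, draw]
  RT 36: heading 144 -> 108
  -- iteration 8/10 --
  FD 9: (-7.281,-22.409) -> (-10.062,-13.85) [heading=108, draw]
  RT 36: heading 108 -> 72
  -- iteration 9/10 --
  FD 9: (-10.062,-13.85) -> (-7.281,-5.29) [heading=72, draw]
  RT 36: heading 72 -> 36
  -- iteration 10/10 --
  FD 9: (-7.281,-5.29) -> (0,0) [heading=36, draw]
  RT 36: heading 36 -> 0
]
Final: pos=(0,0), heading=0, 10 segment(s) drawn

Start position: (0, 0)
Final position: (0, 0)
Distance = 0; < 1e-6 -> CLOSED

Answer: yes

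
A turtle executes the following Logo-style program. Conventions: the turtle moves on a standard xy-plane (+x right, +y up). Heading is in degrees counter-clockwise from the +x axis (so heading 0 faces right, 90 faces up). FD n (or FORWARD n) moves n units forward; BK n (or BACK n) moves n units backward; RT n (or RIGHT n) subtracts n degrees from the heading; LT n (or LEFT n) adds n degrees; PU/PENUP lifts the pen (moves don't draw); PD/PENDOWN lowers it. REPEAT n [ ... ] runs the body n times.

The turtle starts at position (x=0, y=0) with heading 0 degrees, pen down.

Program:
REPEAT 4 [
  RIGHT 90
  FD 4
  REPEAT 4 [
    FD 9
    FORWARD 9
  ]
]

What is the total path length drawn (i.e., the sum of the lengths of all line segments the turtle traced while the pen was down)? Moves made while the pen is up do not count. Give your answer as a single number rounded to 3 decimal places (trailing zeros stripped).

Executing turtle program step by step:
Start: pos=(0,0), heading=0, pen down
REPEAT 4 [
  -- iteration 1/4 --
  RT 90: heading 0 -> 270
  FD 4: (0,0) -> (0,-4) [heading=270, draw]
  REPEAT 4 [
    -- iteration 1/4 --
    FD 9: (0,-4) -> (0,-13) [heading=270, draw]
    FD 9: (0,-13) -> (0,-22) [heading=270, draw]
    -- iteration 2/4 --
    FD 9: (0,-22) -> (0,-31) [heading=270, draw]
    FD 9: (0,-31) -> (0,-40) [heading=270, draw]
    -- iteration 3/4 --
    FD 9: (0,-40) -> (0,-49) [heading=270, draw]
    FD 9: (0,-49) -> (0,-58) [heading=270, draw]
    -- iteration 4/4 --
    FD 9: (0,-58) -> (0,-67) [heading=270, draw]
    FD 9: (0,-67) -> (0,-76) [heading=270, draw]
  ]
  -- iteration 2/4 --
  RT 90: heading 270 -> 180
  FD 4: (0,-76) -> (-4,-76) [heading=180, draw]
  REPEAT 4 [
    -- iteration 1/4 --
    FD 9: (-4,-76) -> (-13,-76) [heading=180, draw]
    FD 9: (-13,-76) -> (-22,-76) [heading=180, draw]
    -- iteration 2/4 --
    FD 9: (-22,-76) -> (-31,-76) [heading=180, draw]
    FD 9: (-31,-76) -> (-40,-76) [heading=180, draw]
    -- iteration 3/4 --
    FD 9: (-40,-76) -> (-49,-76) [heading=180, draw]
    FD 9: (-49,-76) -> (-58,-76) [heading=180, draw]
    -- iteration 4/4 --
    FD 9: (-58,-76) -> (-67,-76) [heading=180, draw]
    FD 9: (-67,-76) -> (-76,-76) [heading=180, draw]
  ]
  -- iteration 3/4 --
  RT 90: heading 180 -> 90
  FD 4: (-76,-76) -> (-76,-72) [heading=90, draw]
  REPEAT 4 [
    -- iteration 1/4 --
    FD 9: (-76,-72) -> (-76,-63) [heading=90, draw]
    FD 9: (-76,-63) -> (-76,-54) [heading=90, draw]
    -- iteration 2/4 --
    FD 9: (-76,-54) -> (-76,-45) [heading=90, draw]
    FD 9: (-76,-45) -> (-76,-36) [heading=90, draw]
    -- iteration 3/4 --
    FD 9: (-76,-36) -> (-76,-27) [heading=90, draw]
    FD 9: (-76,-27) -> (-76,-18) [heading=90, draw]
    -- iteration 4/4 --
    FD 9: (-76,-18) -> (-76,-9) [heading=90, draw]
    FD 9: (-76,-9) -> (-76,0) [heading=90, draw]
  ]
  -- iteration 4/4 --
  RT 90: heading 90 -> 0
  FD 4: (-76,0) -> (-72,0) [heading=0, draw]
  REPEAT 4 [
    -- iteration 1/4 --
    FD 9: (-72,0) -> (-63,0) [heading=0, draw]
    FD 9: (-63,0) -> (-54,0) [heading=0, draw]
    -- iteration 2/4 --
    FD 9: (-54,0) -> (-45,0) [heading=0, draw]
    FD 9: (-45,0) -> (-36,0) [heading=0, draw]
    -- iteration 3/4 --
    FD 9: (-36,0) -> (-27,0) [heading=0, draw]
    FD 9: (-27,0) -> (-18,0) [heading=0, draw]
    -- iteration 4/4 --
    FD 9: (-18,0) -> (-9,0) [heading=0, draw]
    FD 9: (-9,0) -> (0,0) [heading=0, draw]
  ]
]
Final: pos=(0,0), heading=0, 36 segment(s) drawn

Segment lengths:
  seg 1: (0,0) -> (0,-4), length = 4
  seg 2: (0,-4) -> (0,-13), length = 9
  seg 3: (0,-13) -> (0,-22), length = 9
  seg 4: (0,-22) -> (0,-31), length = 9
  seg 5: (0,-31) -> (0,-40), length = 9
  seg 6: (0,-40) -> (0,-49), length = 9
  seg 7: (0,-49) -> (0,-58), length = 9
  seg 8: (0,-58) -> (0,-67), length = 9
  seg 9: (0,-67) -> (0,-76), length = 9
  seg 10: (0,-76) -> (-4,-76), length = 4
  seg 11: (-4,-76) -> (-13,-76), length = 9
  seg 12: (-13,-76) -> (-22,-76), length = 9
  seg 13: (-22,-76) -> (-31,-76), length = 9
  seg 14: (-31,-76) -> (-40,-76), length = 9
  seg 15: (-40,-76) -> (-49,-76), length = 9
  seg 16: (-49,-76) -> (-58,-76), length = 9
  seg 17: (-58,-76) -> (-67,-76), length = 9
  seg 18: (-67,-76) -> (-76,-76), length = 9
  seg 19: (-76,-76) -> (-76,-72), length = 4
  seg 20: (-76,-72) -> (-76,-63), length = 9
  seg 21: (-76,-63) -> (-76,-54), length = 9
  seg 22: (-76,-54) -> (-76,-45), length = 9
  seg 23: (-76,-45) -> (-76,-36), length = 9
  seg 24: (-76,-36) -> (-76,-27), length = 9
  seg 25: (-76,-27) -> (-76,-18), length = 9
  seg 26: (-76,-18) -> (-76,-9), length = 9
  seg 27: (-76,-9) -> (-76,0), length = 9
  seg 28: (-76,0) -> (-72,0), length = 4
  seg 29: (-72,0) -> (-63,0), length = 9
  seg 30: (-63,0) -> (-54,0), length = 9
  seg 31: (-54,0) -> (-45,0), length = 9
  seg 32: (-45,0) -> (-36,0), length = 9
  seg 33: (-36,0) -> (-27,0), length = 9
  seg 34: (-27,0) -> (-18,0), length = 9
  seg 35: (-18,0) -> (-9,0), length = 9
  seg 36: (-9,0) -> (0,0), length = 9
Total = 304

Answer: 304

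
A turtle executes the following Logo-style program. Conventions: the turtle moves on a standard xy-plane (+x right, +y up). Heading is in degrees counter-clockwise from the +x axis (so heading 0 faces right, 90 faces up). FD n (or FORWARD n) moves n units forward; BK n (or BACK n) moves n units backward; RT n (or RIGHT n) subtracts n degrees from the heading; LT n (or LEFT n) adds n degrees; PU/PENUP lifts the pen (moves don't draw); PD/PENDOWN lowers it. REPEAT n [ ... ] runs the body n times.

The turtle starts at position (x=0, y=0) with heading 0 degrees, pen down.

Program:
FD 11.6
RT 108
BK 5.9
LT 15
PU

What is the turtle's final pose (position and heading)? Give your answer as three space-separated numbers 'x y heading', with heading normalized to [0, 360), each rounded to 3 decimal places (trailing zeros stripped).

Answer: 13.423 5.611 267

Derivation:
Executing turtle program step by step:
Start: pos=(0,0), heading=0, pen down
FD 11.6: (0,0) -> (11.6,0) [heading=0, draw]
RT 108: heading 0 -> 252
BK 5.9: (11.6,0) -> (13.423,5.611) [heading=252, draw]
LT 15: heading 252 -> 267
PU: pen up
Final: pos=(13.423,5.611), heading=267, 2 segment(s) drawn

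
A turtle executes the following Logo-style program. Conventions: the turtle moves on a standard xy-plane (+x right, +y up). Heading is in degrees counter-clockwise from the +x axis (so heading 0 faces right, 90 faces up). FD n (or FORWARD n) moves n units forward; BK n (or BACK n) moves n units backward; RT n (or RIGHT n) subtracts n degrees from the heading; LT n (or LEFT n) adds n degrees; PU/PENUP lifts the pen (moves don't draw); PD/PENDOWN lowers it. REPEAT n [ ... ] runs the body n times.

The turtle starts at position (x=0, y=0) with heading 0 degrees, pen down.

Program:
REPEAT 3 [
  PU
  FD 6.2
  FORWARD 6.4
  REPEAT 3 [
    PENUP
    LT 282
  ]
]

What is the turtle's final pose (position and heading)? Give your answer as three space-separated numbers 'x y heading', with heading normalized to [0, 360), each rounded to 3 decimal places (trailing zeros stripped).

Executing turtle program step by step:
Start: pos=(0,0), heading=0, pen down
REPEAT 3 [
  -- iteration 1/3 --
  PU: pen up
  FD 6.2: (0,0) -> (6.2,0) [heading=0, move]
  FD 6.4: (6.2,0) -> (12.6,0) [heading=0, move]
  REPEAT 3 [
    -- iteration 1/3 --
    PU: pen up
    LT 282: heading 0 -> 282
    -- iteration 2/3 --
    PU: pen up
    LT 282: heading 282 -> 204
    -- iteration 3/3 --
    PU: pen up
    LT 282: heading 204 -> 126
  ]
  -- iteration 2/3 --
  PU: pen up
  FD 6.2: (12.6,0) -> (8.956,5.016) [heading=126, move]
  FD 6.4: (8.956,5.016) -> (5.194,10.194) [heading=126, move]
  REPEAT 3 [
    -- iteration 1/3 --
    PU: pen up
    LT 282: heading 126 -> 48
    -- iteration 2/3 --
    PU: pen up
    LT 282: heading 48 -> 330
    -- iteration 3/3 --
    PU: pen up
    LT 282: heading 330 -> 252
  ]
  -- iteration 3/3 --
  PU: pen up
  FD 6.2: (5.194,10.194) -> (3.278,4.297) [heading=252, move]
  FD 6.4: (3.278,4.297) -> (1.3,-1.79) [heading=252, move]
  REPEAT 3 [
    -- iteration 1/3 --
    PU: pen up
    LT 282: heading 252 -> 174
    -- iteration 2/3 --
    PU: pen up
    LT 282: heading 174 -> 96
    -- iteration 3/3 --
    PU: pen up
    LT 282: heading 96 -> 18
  ]
]
Final: pos=(1.3,-1.79), heading=18, 0 segment(s) drawn

Answer: 1.3 -1.79 18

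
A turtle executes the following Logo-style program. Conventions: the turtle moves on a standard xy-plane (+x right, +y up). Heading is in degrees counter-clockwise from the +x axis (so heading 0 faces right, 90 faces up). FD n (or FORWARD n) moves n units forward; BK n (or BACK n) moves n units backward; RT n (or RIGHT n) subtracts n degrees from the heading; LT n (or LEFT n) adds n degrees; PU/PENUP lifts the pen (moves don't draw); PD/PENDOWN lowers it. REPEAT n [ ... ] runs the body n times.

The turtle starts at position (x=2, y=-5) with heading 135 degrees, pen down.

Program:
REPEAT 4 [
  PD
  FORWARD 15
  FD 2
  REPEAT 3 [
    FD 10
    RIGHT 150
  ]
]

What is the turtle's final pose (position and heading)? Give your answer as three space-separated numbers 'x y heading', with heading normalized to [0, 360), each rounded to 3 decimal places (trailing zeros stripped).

Answer: 2 -5 135

Derivation:
Executing turtle program step by step:
Start: pos=(2,-5), heading=135, pen down
REPEAT 4 [
  -- iteration 1/4 --
  PD: pen down
  FD 15: (2,-5) -> (-8.607,5.607) [heading=135, draw]
  FD 2: (-8.607,5.607) -> (-10.021,7.021) [heading=135, draw]
  REPEAT 3 [
    -- iteration 1/3 --
    FD 10: (-10.021,7.021) -> (-17.092,14.092) [heading=135, draw]
    RT 150: heading 135 -> 345
    -- iteration 2/3 --
    FD 10: (-17.092,14.092) -> (-7.433,11.504) [heading=345, draw]
    RT 150: heading 345 -> 195
    -- iteration 3/3 --
    FD 10: (-7.433,11.504) -> (-17.092,8.916) [heading=195, draw]
    RT 150: heading 195 -> 45
  ]
  -- iteration 2/4 --
  PD: pen down
  FD 15: (-17.092,8.916) -> (-6.485,19.522) [heading=45, draw]
  FD 2: (-6.485,19.522) -> (-5.071,20.936) [heading=45, draw]
  REPEAT 3 [
    -- iteration 1/3 --
    FD 10: (-5.071,20.936) -> (2,28.007) [heading=45, draw]
    RT 150: heading 45 -> 255
    -- iteration 2/3 --
    FD 10: (2,28.007) -> (-0.588,18.348) [heading=255, draw]
    RT 150: heading 255 -> 105
    -- iteration 3/3 --
    FD 10: (-0.588,18.348) -> (-3.176,28.007) [heading=105, draw]
    RT 150: heading 105 -> 315
  ]
  -- iteration 3/4 --
  PD: pen down
  FD 15: (-3.176,28.007) -> (7.43,17.401) [heading=315, draw]
  FD 2: (7.43,17.401) -> (8.844,15.987) [heading=315, draw]
  REPEAT 3 [
    -- iteration 1/3 --
    FD 10: (8.844,15.987) -> (15.916,8.916) [heading=315, draw]
    RT 150: heading 315 -> 165
    -- iteration 2/3 --
    FD 10: (15.916,8.916) -> (6.256,11.504) [heading=165, draw]
    RT 150: heading 165 -> 15
    -- iteration 3/3 --
    FD 10: (6.256,11.504) -> (15.916,14.092) [heading=15, draw]
    RT 150: heading 15 -> 225
  ]
  -- iteration 4/4 --
  PD: pen down
  FD 15: (15.916,14.092) -> (5.309,3.485) [heading=225, draw]
  FD 2: (5.309,3.485) -> (3.895,2.071) [heading=225, draw]
  REPEAT 3 [
    -- iteration 1/3 --
    FD 10: (3.895,2.071) -> (-3.176,-5) [heading=225, draw]
    RT 150: heading 225 -> 75
    -- iteration 2/3 --
    FD 10: (-3.176,-5) -> (-0.588,4.659) [heading=75, draw]
    RT 150: heading 75 -> 285
    -- iteration 3/3 --
    FD 10: (-0.588,4.659) -> (2,-5) [heading=285, draw]
    RT 150: heading 285 -> 135
  ]
]
Final: pos=(2,-5), heading=135, 20 segment(s) drawn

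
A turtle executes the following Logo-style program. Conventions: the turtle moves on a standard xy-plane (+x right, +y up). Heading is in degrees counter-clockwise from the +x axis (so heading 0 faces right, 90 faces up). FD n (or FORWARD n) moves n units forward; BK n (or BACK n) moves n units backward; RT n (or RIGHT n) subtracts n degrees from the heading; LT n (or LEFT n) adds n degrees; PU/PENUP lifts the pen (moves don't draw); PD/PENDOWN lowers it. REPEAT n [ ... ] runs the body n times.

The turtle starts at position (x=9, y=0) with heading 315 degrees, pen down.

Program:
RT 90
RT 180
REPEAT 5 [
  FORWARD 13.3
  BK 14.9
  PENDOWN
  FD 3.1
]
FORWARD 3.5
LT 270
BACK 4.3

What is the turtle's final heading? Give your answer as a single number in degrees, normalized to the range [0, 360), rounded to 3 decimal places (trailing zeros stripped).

Answer: 315

Derivation:
Executing turtle program step by step:
Start: pos=(9,0), heading=315, pen down
RT 90: heading 315 -> 225
RT 180: heading 225 -> 45
REPEAT 5 [
  -- iteration 1/5 --
  FD 13.3: (9,0) -> (18.405,9.405) [heading=45, draw]
  BK 14.9: (18.405,9.405) -> (7.869,-1.131) [heading=45, draw]
  PD: pen down
  FD 3.1: (7.869,-1.131) -> (10.061,1.061) [heading=45, draw]
  -- iteration 2/5 --
  FD 13.3: (10.061,1.061) -> (19.465,10.465) [heading=45, draw]
  BK 14.9: (19.465,10.465) -> (8.929,-0.071) [heading=45, draw]
  PD: pen down
  FD 3.1: (8.929,-0.071) -> (11.121,2.121) [heading=45, draw]
  -- iteration 3/5 --
  FD 13.3: (11.121,2.121) -> (20.526,11.526) [heading=45, draw]
  BK 14.9: (20.526,11.526) -> (9.99,0.99) [heading=45, draw]
  PD: pen down
  FD 3.1: (9.99,0.99) -> (12.182,3.182) [heading=45, draw]
  -- iteration 4/5 --
  FD 13.3: (12.182,3.182) -> (21.587,12.587) [heading=45, draw]
  BK 14.9: (21.587,12.587) -> (11.051,2.051) [heading=45, draw]
  PD: pen down
  FD 3.1: (11.051,2.051) -> (13.243,4.243) [heading=45, draw]
  -- iteration 5/5 --
  FD 13.3: (13.243,4.243) -> (22.647,13.647) [heading=45, draw]
  BK 14.9: (22.647,13.647) -> (12.111,3.111) [heading=45, draw]
  PD: pen down
  FD 3.1: (12.111,3.111) -> (14.303,5.303) [heading=45, draw]
]
FD 3.5: (14.303,5.303) -> (16.778,7.778) [heading=45, draw]
LT 270: heading 45 -> 315
BK 4.3: (16.778,7.778) -> (13.738,10.819) [heading=315, draw]
Final: pos=(13.738,10.819), heading=315, 17 segment(s) drawn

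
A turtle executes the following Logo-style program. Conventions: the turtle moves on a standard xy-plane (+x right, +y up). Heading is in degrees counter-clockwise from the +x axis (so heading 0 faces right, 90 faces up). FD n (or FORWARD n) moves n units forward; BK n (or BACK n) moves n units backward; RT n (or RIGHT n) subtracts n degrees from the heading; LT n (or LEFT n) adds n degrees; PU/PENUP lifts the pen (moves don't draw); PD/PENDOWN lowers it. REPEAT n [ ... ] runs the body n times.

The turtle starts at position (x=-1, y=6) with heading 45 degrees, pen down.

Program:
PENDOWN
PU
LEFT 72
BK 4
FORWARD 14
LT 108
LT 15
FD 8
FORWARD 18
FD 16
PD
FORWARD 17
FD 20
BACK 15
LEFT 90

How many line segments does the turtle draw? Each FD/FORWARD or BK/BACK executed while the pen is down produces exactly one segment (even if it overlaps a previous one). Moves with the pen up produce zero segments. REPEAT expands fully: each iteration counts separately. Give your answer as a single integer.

Executing turtle program step by step:
Start: pos=(-1,6), heading=45, pen down
PD: pen down
PU: pen up
LT 72: heading 45 -> 117
BK 4: (-1,6) -> (0.816,2.436) [heading=117, move]
FD 14: (0.816,2.436) -> (-5.54,14.91) [heading=117, move]
LT 108: heading 117 -> 225
LT 15: heading 225 -> 240
FD 8: (-5.54,14.91) -> (-9.54,7.982) [heading=240, move]
FD 18: (-9.54,7.982) -> (-18.54,-7.607) [heading=240, move]
FD 16: (-18.54,-7.607) -> (-26.54,-21.463) [heading=240, move]
PD: pen down
FD 17: (-26.54,-21.463) -> (-35.04,-36.185) [heading=240, draw]
FD 20: (-35.04,-36.185) -> (-45.04,-53.506) [heading=240, draw]
BK 15: (-45.04,-53.506) -> (-37.54,-40.516) [heading=240, draw]
LT 90: heading 240 -> 330
Final: pos=(-37.54,-40.516), heading=330, 3 segment(s) drawn
Segments drawn: 3

Answer: 3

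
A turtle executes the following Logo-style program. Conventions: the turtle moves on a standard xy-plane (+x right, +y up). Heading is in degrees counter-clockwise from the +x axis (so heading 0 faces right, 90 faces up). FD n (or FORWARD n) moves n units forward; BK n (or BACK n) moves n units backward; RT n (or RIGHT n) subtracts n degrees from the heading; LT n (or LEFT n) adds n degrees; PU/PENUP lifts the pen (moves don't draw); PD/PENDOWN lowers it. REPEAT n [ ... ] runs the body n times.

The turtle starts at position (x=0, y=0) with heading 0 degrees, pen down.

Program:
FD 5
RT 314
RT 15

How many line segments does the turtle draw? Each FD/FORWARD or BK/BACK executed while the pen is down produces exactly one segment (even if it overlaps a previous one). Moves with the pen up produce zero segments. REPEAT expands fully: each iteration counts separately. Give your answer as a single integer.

Answer: 1

Derivation:
Executing turtle program step by step:
Start: pos=(0,0), heading=0, pen down
FD 5: (0,0) -> (5,0) [heading=0, draw]
RT 314: heading 0 -> 46
RT 15: heading 46 -> 31
Final: pos=(5,0), heading=31, 1 segment(s) drawn
Segments drawn: 1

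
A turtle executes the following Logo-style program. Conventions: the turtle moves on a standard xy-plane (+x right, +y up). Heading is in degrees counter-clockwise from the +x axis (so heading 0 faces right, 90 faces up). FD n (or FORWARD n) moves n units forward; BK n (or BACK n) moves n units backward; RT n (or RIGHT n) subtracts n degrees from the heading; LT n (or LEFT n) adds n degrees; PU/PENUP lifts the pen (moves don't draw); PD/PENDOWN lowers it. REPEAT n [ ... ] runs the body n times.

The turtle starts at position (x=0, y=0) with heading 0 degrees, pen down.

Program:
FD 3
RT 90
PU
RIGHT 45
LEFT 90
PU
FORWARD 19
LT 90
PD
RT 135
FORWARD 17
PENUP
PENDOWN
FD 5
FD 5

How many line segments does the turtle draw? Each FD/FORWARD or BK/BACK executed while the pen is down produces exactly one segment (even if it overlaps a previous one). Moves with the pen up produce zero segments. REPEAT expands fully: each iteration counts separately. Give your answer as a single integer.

Executing turtle program step by step:
Start: pos=(0,0), heading=0, pen down
FD 3: (0,0) -> (3,0) [heading=0, draw]
RT 90: heading 0 -> 270
PU: pen up
RT 45: heading 270 -> 225
LT 90: heading 225 -> 315
PU: pen up
FD 19: (3,0) -> (16.435,-13.435) [heading=315, move]
LT 90: heading 315 -> 45
PD: pen down
RT 135: heading 45 -> 270
FD 17: (16.435,-13.435) -> (16.435,-30.435) [heading=270, draw]
PU: pen up
PD: pen down
FD 5: (16.435,-30.435) -> (16.435,-35.435) [heading=270, draw]
FD 5: (16.435,-35.435) -> (16.435,-40.435) [heading=270, draw]
Final: pos=(16.435,-40.435), heading=270, 4 segment(s) drawn
Segments drawn: 4

Answer: 4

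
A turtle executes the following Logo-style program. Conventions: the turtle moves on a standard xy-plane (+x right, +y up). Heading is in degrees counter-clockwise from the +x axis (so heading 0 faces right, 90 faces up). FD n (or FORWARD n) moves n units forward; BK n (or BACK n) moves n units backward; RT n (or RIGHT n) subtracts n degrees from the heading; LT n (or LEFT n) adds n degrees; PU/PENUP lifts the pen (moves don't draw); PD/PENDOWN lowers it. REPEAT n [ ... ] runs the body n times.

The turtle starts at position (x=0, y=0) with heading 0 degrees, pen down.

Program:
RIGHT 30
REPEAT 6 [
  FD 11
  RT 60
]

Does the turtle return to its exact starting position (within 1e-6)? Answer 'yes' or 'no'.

Answer: yes

Derivation:
Executing turtle program step by step:
Start: pos=(0,0), heading=0, pen down
RT 30: heading 0 -> 330
REPEAT 6 [
  -- iteration 1/6 --
  FD 11: (0,0) -> (9.526,-5.5) [heading=330, draw]
  RT 60: heading 330 -> 270
  -- iteration 2/6 --
  FD 11: (9.526,-5.5) -> (9.526,-16.5) [heading=270, draw]
  RT 60: heading 270 -> 210
  -- iteration 3/6 --
  FD 11: (9.526,-16.5) -> (0,-22) [heading=210, draw]
  RT 60: heading 210 -> 150
  -- iteration 4/6 --
  FD 11: (0,-22) -> (-9.526,-16.5) [heading=150, draw]
  RT 60: heading 150 -> 90
  -- iteration 5/6 --
  FD 11: (-9.526,-16.5) -> (-9.526,-5.5) [heading=90, draw]
  RT 60: heading 90 -> 30
  -- iteration 6/6 --
  FD 11: (-9.526,-5.5) -> (0,0) [heading=30, draw]
  RT 60: heading 30 -> 330
]
Final: pos=(0,0), heading=330, 6 segment(s) drawn

Start position: (0, 0)
Final position: (0, 0)
Distance = 0; < 1e-6 -> CLOSED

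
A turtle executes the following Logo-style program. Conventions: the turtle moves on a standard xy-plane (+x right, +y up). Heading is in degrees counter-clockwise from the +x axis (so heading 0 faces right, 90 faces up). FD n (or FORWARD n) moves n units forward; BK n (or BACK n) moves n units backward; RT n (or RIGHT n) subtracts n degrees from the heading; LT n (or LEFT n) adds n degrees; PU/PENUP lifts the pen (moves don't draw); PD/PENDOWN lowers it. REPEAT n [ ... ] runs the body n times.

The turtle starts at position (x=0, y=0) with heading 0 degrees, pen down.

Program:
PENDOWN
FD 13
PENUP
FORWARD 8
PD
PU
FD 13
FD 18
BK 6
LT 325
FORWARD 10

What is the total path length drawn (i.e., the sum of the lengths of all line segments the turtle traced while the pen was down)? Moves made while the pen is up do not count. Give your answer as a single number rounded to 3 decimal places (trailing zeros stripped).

Answer: 13

Derivation:
Executing turtle program step by step:
Start: pos=(0,0), heading=0, pen down
PD: pen down
FD 13: (0,0) -> (13,0) [heading=0, draw]
PU: pen up
FD 8: (13,0) -> (21,0) [heading=0, move]
PD: pen down
PU: pen up
FD 13: (21,0) -> (34,0) [heading=0, move]
FD 18: (34,0) -> (52,0) [heading=0, move]
BK 6: (52,0) -> (46,0) [heading=0, move]
LT 325: heading 0 -> 325
FD 10: (46,0) -> (54.192,-5.736) [heading=325, move]
Final: pos=(54.192,-5.736), heading=325, 1 segment(s) drawn

Segment lengths:
  seg 1: (0,0) -> (13,0), length = 13
Total = 13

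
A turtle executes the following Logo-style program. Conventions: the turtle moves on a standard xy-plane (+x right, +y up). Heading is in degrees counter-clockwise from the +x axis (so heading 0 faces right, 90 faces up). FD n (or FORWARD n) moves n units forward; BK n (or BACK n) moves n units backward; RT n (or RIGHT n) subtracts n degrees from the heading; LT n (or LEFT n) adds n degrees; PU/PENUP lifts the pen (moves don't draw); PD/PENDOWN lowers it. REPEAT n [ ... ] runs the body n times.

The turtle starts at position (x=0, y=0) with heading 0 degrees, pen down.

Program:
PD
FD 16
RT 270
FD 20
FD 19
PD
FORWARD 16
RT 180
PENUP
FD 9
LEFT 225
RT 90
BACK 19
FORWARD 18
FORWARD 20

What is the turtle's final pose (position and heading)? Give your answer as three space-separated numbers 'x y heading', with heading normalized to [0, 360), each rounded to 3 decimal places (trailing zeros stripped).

Executing turtle program step by step:
Start: pos=(0,0), heading=0, pen down
PD: pen down
FD 16: (0,0) -> (16,0) [heading=0, draw]
RT 270: heading 0 -> 90
FD 20: (16,0) -> (16,20) [heading=90, draw]
FD 19: (16,20) -> (16,39) [heading=90, draw]
PD: pen down
FD 16: (16,39) -> (16,55) [heading=90, draw]
RT 180: heading 90 -> 270
PU: pen up
FD 9: (16,55) -> (16,46) [heading=270, move]
LT 225: heading 270 -> 135
RT 90: heading 135 -> 45
BK 19: (16,46) -> (2.565,32.565) [heading=45, move]
FD 18: (2.565,32.565) -> (15.293,45.293) [heading=45, move]
FD 20: (15.293,45.293) -> (29.435,59.435) [heading=45, move]
Final: pos=(29.435,59.435), heading=45, 4 segment(s) drawn

Answer: 29.435 59.435 45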